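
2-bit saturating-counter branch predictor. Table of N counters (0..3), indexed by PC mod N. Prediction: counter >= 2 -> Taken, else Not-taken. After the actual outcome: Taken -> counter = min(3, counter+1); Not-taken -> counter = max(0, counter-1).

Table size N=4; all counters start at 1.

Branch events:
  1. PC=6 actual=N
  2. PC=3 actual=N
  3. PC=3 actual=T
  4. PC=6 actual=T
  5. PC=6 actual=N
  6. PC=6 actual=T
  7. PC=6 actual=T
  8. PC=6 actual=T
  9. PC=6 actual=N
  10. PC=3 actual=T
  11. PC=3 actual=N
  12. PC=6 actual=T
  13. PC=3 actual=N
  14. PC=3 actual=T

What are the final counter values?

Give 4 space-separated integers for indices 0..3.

Answer: 1 1 3 1

Derivation:
Ev 1: PC=6 idx=2 pred=N actual=N -> ctr[2]=0
Ev 2: PC=3 idx=3 pred=N actual=N -> ctr[3]=0
Ev 3: PC=3 idx=3 pred=N actual=T -> ctr[3]=1
Ev 4: PC=6 idx=2 pred=N actual=T -> ctr[2]=1
Ev 5: PC=6 idx=2 pred=N actual=N -> ctr[2]=0
Ev 6: PC=6 idx=2 pred=N actual=T -> ctr[2]=1
Ev 7: PC=6 idx=2 pred=N actual=T -> ctr[2]=2
Ev 8: PC=6 idx=2 pred=T actual=T -> ctr[2]=3
Ev 9: PC=6 idx=2 pred=T actual=N -> ctr[2]=2
Ev 10: PC=3 idx=3 pred=N actual=T -> ctr[3]=2
Ev 11: PC=3 idx=3 pred=T actual=N -> ctr[3]=1
Ev 12: PC=6 idx=2 pred=T actual=T -> ctr[2]=3
Ev 13: PC=3 idx=3 pred=N actual=N -> ctr[3]=0
Ev 14: PC=3 idx=3 pred=N actual=T -> ctr[3]=1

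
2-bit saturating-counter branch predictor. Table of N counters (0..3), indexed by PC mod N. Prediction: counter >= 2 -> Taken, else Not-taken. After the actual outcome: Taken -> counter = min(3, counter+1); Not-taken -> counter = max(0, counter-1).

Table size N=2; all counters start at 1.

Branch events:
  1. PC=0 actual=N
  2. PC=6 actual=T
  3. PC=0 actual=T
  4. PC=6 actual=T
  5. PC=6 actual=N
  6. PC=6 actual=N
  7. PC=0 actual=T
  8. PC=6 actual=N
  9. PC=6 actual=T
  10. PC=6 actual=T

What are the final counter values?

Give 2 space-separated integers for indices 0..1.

Ev 1: PC=0 idx=0 pred=N actual=N -> ctr[0]=0
Ev 2: PC=6 idx=0 pred=N actual=T -> ctr[0]=1
Ev 3: PC=0 idx=0 pred=N actual=T -> ctr[0]=2
Ev 4: PC=6 idx=0 pred=T actual=T -> ctr[0]=3
Ev 5: PC=6 idx=0 pred=T actual=N -> ctr[0]=2
Ev 6: PC=6 idx=0 pred=T actual=N -> ctr[0]=1
Ev 7: PC=0 idx=0 pred=N actual=T -> ctr[0]=2
Ev 8: PC=6 idx=0 pred=T actual=N -> ctr[0]=1
Ev 9: PC=6 idx=0 pred=N actual=T -> ctr[0]=2
Ev 10: PC=6 idx=0 pred=T actual=T -> ctr[0]=3

Answer: 3 1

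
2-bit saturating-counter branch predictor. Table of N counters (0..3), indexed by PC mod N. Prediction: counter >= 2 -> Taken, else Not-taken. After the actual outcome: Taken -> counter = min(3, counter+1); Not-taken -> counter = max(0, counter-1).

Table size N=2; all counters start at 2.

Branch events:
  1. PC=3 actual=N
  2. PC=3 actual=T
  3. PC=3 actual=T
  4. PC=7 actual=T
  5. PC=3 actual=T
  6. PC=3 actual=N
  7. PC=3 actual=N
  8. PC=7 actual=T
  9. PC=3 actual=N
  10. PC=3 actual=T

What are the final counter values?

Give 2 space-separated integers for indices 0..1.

Ev 1: PC=3 idx=1 pred=T actual=N -> ctr[1]=1
Ev 2: PC=3 idx=1 pred=N actual=T -> ctr[1]=2
Ev 3: PC=3 idx=1 pred=T actual=T -> ctr[1]=3
Ev 4: PC=7 idx=1 pred=T actual=T -> ctr[1]=3
Ev 5: PC=3 idx=1 pred=T actual=T -> ctr[1]=3
Ev 6: PC=3 idx=1 pred=T actual=N -> ctr[1]=2
Ev 7: PC=3 idx=1 pred=T actual=N -> ctr[1]=1
Ev 8: PC=7 idx=1 pred=N actual=T -> ctr[1]=2
Ev 9: PC=3 idx=1 pred=T actual=N -> ctr[1]=1
Ev 10: PC=3 idx=1 pred=N actual=T -> ctr[1]=2

Answer: 2 2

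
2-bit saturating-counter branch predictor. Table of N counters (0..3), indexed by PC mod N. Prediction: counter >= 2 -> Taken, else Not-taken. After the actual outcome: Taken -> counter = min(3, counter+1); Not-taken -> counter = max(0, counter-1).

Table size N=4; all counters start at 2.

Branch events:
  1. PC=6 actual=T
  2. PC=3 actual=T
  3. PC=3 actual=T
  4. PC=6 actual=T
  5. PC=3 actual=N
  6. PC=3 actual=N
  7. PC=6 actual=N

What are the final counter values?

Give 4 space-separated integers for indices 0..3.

Ev 1: PC=6 idx=2 pred=T actual=T -> ctr[2]=3
Ev 2: PC=3 idx=3 pred=T actual=T -> ctr[3]=3
Ev 3: PC=3 idx=3 pred=T actual=T -> ctr[3]=3
Ev 4: PC=6 idx=2 pred=T actual=T -> ctr[2]=3
Ev 5: PC=3 idx=3 pred=T actual=N -> ctr[3]=2
Ev 6: PC=3 idx=3 pred=T actual=N -> ctr[3]=1
Ev 7: PC=6 idx=2 pred=T actual=N -> ctr[2]=2

Answer: 2 2 2 1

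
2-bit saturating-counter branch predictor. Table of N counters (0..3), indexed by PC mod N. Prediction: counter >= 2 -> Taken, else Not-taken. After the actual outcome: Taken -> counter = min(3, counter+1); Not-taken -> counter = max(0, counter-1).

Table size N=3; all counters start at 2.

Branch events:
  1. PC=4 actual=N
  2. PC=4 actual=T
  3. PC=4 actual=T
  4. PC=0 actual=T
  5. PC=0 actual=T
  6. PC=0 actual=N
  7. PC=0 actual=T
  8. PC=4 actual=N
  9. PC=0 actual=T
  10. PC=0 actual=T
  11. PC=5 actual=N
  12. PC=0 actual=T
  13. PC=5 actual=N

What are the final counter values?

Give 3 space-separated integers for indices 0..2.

Ev 1: PC=4 idx=1 pred=T actual=N -> ctr[1]=1
Ev 2: PC=4 idx=1 pred=N actual=T -> ctr[1]=2
Ev 3: PC=4 idx=1 pred=T actual=T -> ctr[1]=3
Ev 4: PC=0 idx=0 pred=T actual=T -> ctr[0]=3
Ev 5: PC=0 idx=0 pred=T actual=T -> ctr[0]=3
Ev 6: PC=0 idx=0 pred=T actual=N -> ctr[0]=2
Ev 7: PC=0 idx=0 pred=T actual=T -> ctr[0]=3
Ev 8: PC=4 idx=1 pred=T actual=N -> ctr[1]=2
Ev 9: PC=0 idx=0 pred=T actual=T -> ctr[0]=3
Ev 10: PC=0 idx=0 pred=T actual=T -> ctr[0]=3
Ev 11: PC=5 idx=2 pred=T actual=N -> ctr[2]=1
Ev 12: PC=0 idx=0 pred=T actual=T -> ctr[0]=3
Ev 13: PC=5 idx=2 pred=N actual=N -> ctr[2]=0

Answer: 3 2 0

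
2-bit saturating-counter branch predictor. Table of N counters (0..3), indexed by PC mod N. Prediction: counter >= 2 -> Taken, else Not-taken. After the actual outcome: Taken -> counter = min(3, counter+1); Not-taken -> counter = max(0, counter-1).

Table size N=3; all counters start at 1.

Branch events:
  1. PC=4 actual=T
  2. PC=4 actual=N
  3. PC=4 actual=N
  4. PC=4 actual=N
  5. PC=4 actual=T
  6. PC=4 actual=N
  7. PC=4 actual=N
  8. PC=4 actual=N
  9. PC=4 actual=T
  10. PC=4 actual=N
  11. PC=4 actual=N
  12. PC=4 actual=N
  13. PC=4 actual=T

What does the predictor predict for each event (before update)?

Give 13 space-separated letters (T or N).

Answer: N T N N N N N N N N N N N

Derivation:
Ev 1: PC=4 idx=1 pred=N actual=T -> ctr[1]=2
Ev 2: PC=4 idx=1 pred=T actual=N -> ctr[1]=1
Ev 3: PC=4 idx=1 pred=N actual=N -> ctr[1]=0
Ev 4: PC=4 idx=1 pred=N actual=N -> ctr[1]=0
Ev 5: PC=4 idx=1 pred=N actual=T -> ctr[1]=1
Ev 6: PC=4 idx=1 pred=N actual=N -> ctr[1]=0
Ev 7: PC=4 idx=1 pred=N actual=N -> ctr[1]=0
Ev 8: PC=4 idx=1 pred=N actual=N -> ctr[1]=0
Ev 9: PC=4 idx=1 pred=N actual=T -> ctr[1]=1
Ev 10: PC=4 idx=1 pred=N actual=N -> ctr[1]=0
Ev 11: PC=4 idx=1 pred=N actual=N -> ctr[1]=0
Ev 12: PC=4 idx=1 pred=N actual=N -> ctr[1]=0
Ev 13: PC=4 idx=1 pred=N actual=T -> ctr[1]=1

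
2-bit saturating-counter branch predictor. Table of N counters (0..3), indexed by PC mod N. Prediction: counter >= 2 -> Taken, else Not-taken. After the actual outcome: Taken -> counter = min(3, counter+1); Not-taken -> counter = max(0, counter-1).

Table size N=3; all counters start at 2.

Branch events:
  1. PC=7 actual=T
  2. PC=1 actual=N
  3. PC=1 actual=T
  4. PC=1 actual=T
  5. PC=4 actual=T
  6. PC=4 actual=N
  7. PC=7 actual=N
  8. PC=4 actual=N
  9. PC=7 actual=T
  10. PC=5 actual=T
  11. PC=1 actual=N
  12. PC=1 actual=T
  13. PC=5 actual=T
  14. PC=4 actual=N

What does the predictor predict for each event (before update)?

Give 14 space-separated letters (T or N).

Answer: T T T T T T T N N T N N T N

Derivation:
Ev 1: PC=7 idx=1 pred=T actual=T -> ctr[1]=3
Ev 2: PC=1 idx=1 pred=T actual=N -> ctr[1]=2
Ev 3: PC=1 idx=1 pred=T actual=T -> ctr[1]=3
Ev 4: PC=1 idx=1 pred=T actual=T -> ctr[1]=3
Ev 5: PC=4 idx=1 pred=T actual=T -> ctr[1]=3
Ev 6: PC=4 idx=1 pred=T actual=N -> ctr[1]=2
Ev 7: PC=7 idx=1 pred=T actual=N -> ctr[1]=1
Ev 8: PC=4 idx=1 pred=N actual=N -> ctr[1]=0
Ev 9: PC=7 idx=1 pred=N actual=T -> ctr[1]=1
Ev 10: PC=5 idx=2 pred=T actual=T -> ctr[2]=3
Ev 11: PC=1 idx=1 pred=N actual=N -> ctr[1]=0
Ev 12: PC=1 idx=1 pred=N actual=T -> ctr[1]=1
Ev 13: PC=5 idx=2 pred=T actual=T -> ctr[2]=3
Ev 14: PC=4 idx=1 pred=N actual=N -> ctr[1]=0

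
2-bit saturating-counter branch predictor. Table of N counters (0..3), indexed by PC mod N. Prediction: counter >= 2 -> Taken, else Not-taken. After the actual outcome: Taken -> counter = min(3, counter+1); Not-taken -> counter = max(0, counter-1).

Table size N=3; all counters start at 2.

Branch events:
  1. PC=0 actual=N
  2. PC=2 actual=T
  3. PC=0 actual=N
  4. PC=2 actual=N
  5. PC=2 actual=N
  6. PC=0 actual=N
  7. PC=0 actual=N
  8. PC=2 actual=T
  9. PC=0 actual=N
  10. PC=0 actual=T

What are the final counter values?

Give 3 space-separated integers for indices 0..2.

Ev 1: PC=0 idx=0 pred=T actual=N -> ctr[0]=1
Ev 2: PC=2 idx=2 pred=T actual=T -> ctr[2]=3
Ev 3: PC=0 idx=0 pred=N actual=N -> ctr[0]=0
Ev 4: PC=2 idx=2 pred=T actual=N -> ctr[2]=2
Ev 5: PC=2 idx=2 pred=T actual=N -> ctr[2]=1
Ev 6: PC=0 idx=0 pred=N actual=N -> ctr[0]=0
Ev 7: PC=0 idx=0 pred=N actual=N -> ctr[0]=0
Ev 8: PC=2 idx=2 pred=N actual=T -> ctr[2]=2
Ev 9: PC=0 idx=0 pred=N actual=N -> ctr[0]=0
Ev 10: PC=0 idx=0 pred=N actual=T -> ctr[0]=1

Answer: 1 2 2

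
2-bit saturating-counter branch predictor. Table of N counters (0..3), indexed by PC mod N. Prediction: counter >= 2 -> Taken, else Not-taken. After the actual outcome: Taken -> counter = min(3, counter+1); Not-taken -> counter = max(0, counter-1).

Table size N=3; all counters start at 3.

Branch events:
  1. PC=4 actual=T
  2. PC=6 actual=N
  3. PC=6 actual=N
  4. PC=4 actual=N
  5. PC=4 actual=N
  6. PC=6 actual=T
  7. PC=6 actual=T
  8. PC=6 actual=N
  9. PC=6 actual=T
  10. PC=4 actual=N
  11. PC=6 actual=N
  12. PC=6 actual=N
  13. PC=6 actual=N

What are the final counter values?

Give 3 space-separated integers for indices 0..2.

Ev 1: PC=4 idx=1 pred=T actual=T -> ctr[1]=3
Ev 2: PC=6 idx=0 pred=T actual=N -> ctr[0]=2
Ev 3: PC=6 idx=0 pred=T actual=N -> ctr[0]=1
Ev 4: PC=4 idx=1 pred=T actual=N -> ctr[1]=2
Ev 5: PC=4 idx=1 pred=T actual=N -> ctr[1]=1
Ev 6: PC=6 idx=0 pred=N actual=T -> ctr[0]=2
Ev 7: PC=6 idx=0 pred=T actual=T -> ctr[0]=3
Ev 8: PC=6 idx=0 pred=T actual=N -> ctr[0]=2
Ev 9: PC=6 idx=0 pred=T actual=T -> ctr[0]=3
Ev 10: PC=4 idx=1 pred=N actual=N -> ctr[1]=0
Ev 11: PC=6 idx=0 pred=T actual=N -> ctr[0]=2
Ev 12: PC=6 idx=0 pred=T actual=N -> ctr[0]=1
Ev 13: PC=6 idx=0 pred=N actual=N -> ctr[0]=0

Answer: 0 0 3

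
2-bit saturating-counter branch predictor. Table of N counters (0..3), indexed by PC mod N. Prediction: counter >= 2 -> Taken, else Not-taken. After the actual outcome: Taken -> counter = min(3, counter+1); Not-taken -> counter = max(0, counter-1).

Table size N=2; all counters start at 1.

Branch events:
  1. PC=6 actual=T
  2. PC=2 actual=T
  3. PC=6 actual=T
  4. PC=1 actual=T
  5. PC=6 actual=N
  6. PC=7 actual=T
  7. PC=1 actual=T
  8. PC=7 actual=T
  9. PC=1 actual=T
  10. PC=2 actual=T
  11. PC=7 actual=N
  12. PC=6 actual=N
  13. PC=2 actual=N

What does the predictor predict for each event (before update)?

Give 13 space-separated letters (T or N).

Answer: N T T N T T T T T T T T T

Derivation:
Ev 1: PC=6 idx=0 pred=N actual=T -> ctr[0]=2
Ev 2: PC=2 idx=0 pred=T actual=T -> ctr[0]=3
Ev 3: PC=6 idx=0 pred=T actual=T -> ctr[0]=3
Ev 4: PC=1 idx=1 pred=N actual=T -> ctr[1]=2
Ev 5: PC=6 idx=0 pred=T actual=N -> ctr[0]=2
Ev 6: PC=7 idx=1 pred=T actual=T -> ctr[1]=3
Ev 7: PC=1 idx=1 pred=T actual=T -> ctr[1]=3
Ev 8: PC=7 idx=1 pred=T actual=T -> ctr[1]=3
Ev 9: PC=1 idx=1 pred=T actual=T -> ctr[1]=3
Ev 10: PC=2 idx=0 pred=T actual=T -> ctr[0]=3
Ev 11: PC=7 idx=1 pred=T actual=N -> ctr[1]=2
Ev 12: PC=6 idx=0 pred=T actual=N -> ctr[0]=2
Ev 13: PC=2 idx=0 pred=T actual=N -> ctr[0]=1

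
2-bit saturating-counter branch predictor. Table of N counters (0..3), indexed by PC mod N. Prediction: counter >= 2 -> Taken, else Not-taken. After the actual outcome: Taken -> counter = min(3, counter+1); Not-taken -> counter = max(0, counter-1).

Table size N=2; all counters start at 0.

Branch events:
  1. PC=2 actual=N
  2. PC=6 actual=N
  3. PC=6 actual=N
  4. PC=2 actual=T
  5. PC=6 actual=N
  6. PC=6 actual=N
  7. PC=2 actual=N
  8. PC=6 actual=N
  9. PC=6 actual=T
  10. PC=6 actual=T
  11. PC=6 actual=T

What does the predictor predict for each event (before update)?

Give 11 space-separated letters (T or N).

Ev 1: PC=2 idx=0 pred=N actual=N -> ctr[0]=0
Ev 2: PC=6 idx=0 pred=N actual=N -> ctr[0]=0
Ev 3: PC=6 idx=0 pred=N actual=N -> ctr[0]=0
Ev 4: PC=2 idx=0 pred=N actual=T -> ctr[0]=1
Ev 5: PC=6 idx=0 pred=N actual=N -> ctr[0]=0
Ev 6: PC=6 idx=0 pred=N actual=N -> ctr[0]=0
Ev 7: PC=2 idx=0 pred=N actual=N -> ctr[0]=0
Ev 8: PC=6 idx=0 pred=N actual=N -> ctr[0]=0
Ev 9: PC=6 idx=0 pred=N actual=T -> ctr[0]=1
Ev 10: PC=6 idx=0 pred=N actual=T -> ctr[0]=2
Ev 11: PC=6 idx=0 pred=T actual=T -> ctr[0]=3

Answer: N N N N N N N N N N T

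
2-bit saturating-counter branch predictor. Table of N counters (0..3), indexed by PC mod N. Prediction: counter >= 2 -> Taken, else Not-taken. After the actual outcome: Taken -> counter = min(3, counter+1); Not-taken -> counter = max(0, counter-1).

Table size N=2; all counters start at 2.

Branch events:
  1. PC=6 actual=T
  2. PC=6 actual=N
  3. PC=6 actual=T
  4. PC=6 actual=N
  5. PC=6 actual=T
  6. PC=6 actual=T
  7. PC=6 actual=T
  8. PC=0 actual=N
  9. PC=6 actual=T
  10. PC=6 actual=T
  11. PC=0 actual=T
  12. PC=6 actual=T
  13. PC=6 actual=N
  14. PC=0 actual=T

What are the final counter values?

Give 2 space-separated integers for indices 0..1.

Ev 1: PC=6 idx=0 pred=T actual=T -> ctr[0]=3
Ev 2: PC=6 idx=0 pred=T actual=N -> ctr[0]=2
Ev 3: PC=6 idx=0 pred=T actual=T -> ctr[0]=3
Ev 4: PC=6 idx=0 pred=T actual=N -> ctr[0]=2
Ev 5: PC=6 idx=0 pred=T actual=T -> ctr[0]=3
Ev 6: PC=6 idx=0 pred=T actual=T -> ctr[0]=3
Ev 7: PC=6 idx=0 pred=T actual=T -> ctr[0]=3
Ev 8: PC=0 idx=0 pred=T actual=N -> ctr[0]=2
Ev 9: PC=6 idx=0 pred=T actual=T -> ctr[0]=3
Ev 10: PC=6 idx=0 pred=T actual=T -> ctr[0]=3
Ev 11: PC=0 idx=0 pred=T actual=T -> ctr[0]=3
Ev 12: PC=6 idx=0 pred=T actual=T -> ctr[0]=3
Ev 13: PC=6 idx=0 pred=T actual=N -> ctr[0]=2
Ev 14: PC=0 idx=0 pred=T actual=T -> ctr[0]=3

Answer: 3 2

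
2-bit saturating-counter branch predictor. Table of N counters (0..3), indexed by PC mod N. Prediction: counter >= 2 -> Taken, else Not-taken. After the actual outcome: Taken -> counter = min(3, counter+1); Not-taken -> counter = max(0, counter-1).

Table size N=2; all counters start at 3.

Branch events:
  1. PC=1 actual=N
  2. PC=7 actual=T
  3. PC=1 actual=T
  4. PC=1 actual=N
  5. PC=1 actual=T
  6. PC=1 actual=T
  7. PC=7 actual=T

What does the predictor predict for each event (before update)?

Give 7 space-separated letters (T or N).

Answer: T T T T T T T

Derivation:
Ev 1: PC=1 idx=1 pred=T actual=N -> ctr[1]=2
Ev 2: PC=7 idx=1 pred=T actual=T -> ctr[1]=3
Ev 3: PC=1 idx=1 pred=T actual=T -> ctr[1]=3
Ev 4: PC=1 idx=1 pred=T actual=N -> ctr[1]=2
Ev 5: PC=1 idx=1 pred=T actual=T -> ctr[1]=3
Ev 6: PC=1 idx=1 pred=T actual=T -> ctr[1]=3
Ev 7: PC=7 idx=1 pred=T actual=T -> ctr[1]=3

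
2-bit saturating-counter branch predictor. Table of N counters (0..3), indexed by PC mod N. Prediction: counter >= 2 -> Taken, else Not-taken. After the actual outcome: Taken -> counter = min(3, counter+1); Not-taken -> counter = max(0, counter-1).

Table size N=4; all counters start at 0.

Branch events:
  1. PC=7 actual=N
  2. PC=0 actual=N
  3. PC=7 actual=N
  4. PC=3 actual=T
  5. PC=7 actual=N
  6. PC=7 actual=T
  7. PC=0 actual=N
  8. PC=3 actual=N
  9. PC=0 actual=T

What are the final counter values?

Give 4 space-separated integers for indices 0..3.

Ev 1: PC=7 idx=3 pred=N actual=N -> ctr[3]=0
Ev 2: PC=0 idx=0 pred=N actual=N -> ctr[0]=0
Ev 3: PC=7 idx=3 pred=N actual=N -> ctr[3]=0
Ev 4: PC=3 idx=3 pred=N actual=T -> ctr[3]=1
Ev 5: PC=7 idx=3 pred=N actual=N -> ctr[3]=0
Ev 6: PC=7 idx=3 pred=N actual=T -> ctr[3]=1
Ev 7: PC=0 idx=0 pred=N actual=N -> ctr[0]=0
Ev 8: PC=3 idx=3 pred=N actual=N -> ctr[3]=0
Ev 9: PC=0 idx=0 pred=N actual=T -> ctr[0]=1

Answer: 1 0 0 0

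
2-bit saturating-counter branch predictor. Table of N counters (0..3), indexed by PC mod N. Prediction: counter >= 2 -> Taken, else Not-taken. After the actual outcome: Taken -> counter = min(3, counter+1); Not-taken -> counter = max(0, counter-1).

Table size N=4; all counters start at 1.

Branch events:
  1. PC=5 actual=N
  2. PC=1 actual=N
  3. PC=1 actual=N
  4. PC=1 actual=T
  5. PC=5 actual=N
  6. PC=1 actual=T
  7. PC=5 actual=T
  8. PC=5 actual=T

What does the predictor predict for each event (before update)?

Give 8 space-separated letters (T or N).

Answer: N N N N N N N T

Derivation:
Ev 1: PC=5 idx=1 pred=N actual=N -> ctr[1]=0
Ev 2: PC=1 idx=1 pred=N actual=N -> ctr[1]=0
Ev 3: PC=1 idx=1 pred=N actual=N -> ctr[1]=0
Ev 4: PC=1 idx=1 pred=N actual=T -> ctr[1]=1
Ev 5: PC=5 idx=1 pred=N actual=N -> ctr[1]=0
Ev 6: PC=1 idx=1 pred=N actual=T -> ctr[1]=1
Ev 7: PC=5 idx=1 pred=N actual=T -> ctr[1]=2
Ev 8: PC=5 idx=1 pred=T actual=T -> ctr[1]=3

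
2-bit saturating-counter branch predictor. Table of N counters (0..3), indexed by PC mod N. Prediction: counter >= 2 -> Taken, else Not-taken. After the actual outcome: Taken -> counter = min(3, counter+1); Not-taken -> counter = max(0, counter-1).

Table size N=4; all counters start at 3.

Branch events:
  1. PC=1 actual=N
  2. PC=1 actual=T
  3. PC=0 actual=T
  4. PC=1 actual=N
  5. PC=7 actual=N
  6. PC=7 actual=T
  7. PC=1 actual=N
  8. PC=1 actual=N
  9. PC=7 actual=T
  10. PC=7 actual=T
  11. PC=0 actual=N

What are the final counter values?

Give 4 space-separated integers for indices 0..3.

Ev 1: PC=1 idx=1 pred=T actual=N -> ctr[1]=2
Ev 2: PC=1 idx=1 pred=T actual=T -> ctr[1]=3
Ev 3: PC=0 idx=0 pred=T actual=T -> ctr[0]=3
Ev 4: PC=1 idx=1 pred=T actual=N -> ctr[1]=2
Ev 5: PC=7 idx=3 pred=T actual=N -> ctr[3]=2
Ev 6: PC=7 idx=3 pred=T actual=T -> ctr[3]=3
Ev 7: PC=1 idx=1 pred=T actual=N -> ctr[1]=1
Ev 8: PC=1 idx=1 pred=N actual=N -> ctr[1]=0
Ev 9: PC=7 idx=3 pred=T actual=T -> ctr[3]=3
Ev 10: PC=7 idx=3 pred=T actual=T -> ctr[3]=3
Ev 11: PC=0 idx=0 pred=T actual=N -> ctr[0]=2

Answer: 2 0 3 3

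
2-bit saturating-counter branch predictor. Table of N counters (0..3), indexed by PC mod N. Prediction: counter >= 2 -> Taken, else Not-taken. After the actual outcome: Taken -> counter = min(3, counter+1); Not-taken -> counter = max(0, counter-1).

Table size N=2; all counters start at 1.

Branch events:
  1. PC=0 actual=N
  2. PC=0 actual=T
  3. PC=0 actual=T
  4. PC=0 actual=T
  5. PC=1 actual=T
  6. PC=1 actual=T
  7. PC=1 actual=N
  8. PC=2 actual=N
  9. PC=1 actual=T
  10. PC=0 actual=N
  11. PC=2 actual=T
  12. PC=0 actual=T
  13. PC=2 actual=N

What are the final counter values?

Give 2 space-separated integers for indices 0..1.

Ev 1: PC=0 idx=0 pred=N actual=N -> ctr[0]=0
Ev 2: PC=0 idx=0 pred=N actual=T -> ctr[0]=1
Ev 3: PC=0 idx=0 pred=N actual=T -> ctr[0]=2
Ev 4: PC=0 idx=0 pred=T actual=T -> ctr[0]=3
Ev 5: PC=1 idx=1 pred=N actual=T -> ctr[1]=2
Ev 6: PC=1 idx=1 pred=T actual=T -> ctr[1]=3
Ev 7: PC=1 idx=1 pred=T actual=N -> ctr[1]=2
Ev 8: PC=2 idx=0 pred=T actual=N -> ctr[0]=2
Ev 9: PC=1 idx=1 pred=T actual=T -> ctr[1]=3
Ev 10: PC=0 idx=0 pred=T actual=N -> ctr[0]=1
Ev 11: PC=2 idx=0 pred=N actual=T -> ctr[0]=2
Ev 12: PC=0 idx=0 pred=T actual=T -> ctr[0]=3
Ev 13: PC=2 idx=0 pred=T actual=N -> ctr[0]=2

Answer: 2 3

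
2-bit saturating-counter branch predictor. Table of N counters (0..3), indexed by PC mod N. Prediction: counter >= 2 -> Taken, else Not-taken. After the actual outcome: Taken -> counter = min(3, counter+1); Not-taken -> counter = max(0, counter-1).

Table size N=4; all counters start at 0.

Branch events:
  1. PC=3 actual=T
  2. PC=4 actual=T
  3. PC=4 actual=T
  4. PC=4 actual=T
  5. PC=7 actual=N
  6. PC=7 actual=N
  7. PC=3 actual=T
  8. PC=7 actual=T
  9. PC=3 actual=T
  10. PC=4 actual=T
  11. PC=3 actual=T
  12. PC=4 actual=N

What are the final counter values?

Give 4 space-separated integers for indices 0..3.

Ev 1: PC=3 idx=3 pred=N actual=T -> ctr[3]=1
Ev 2: PC=4 idx=0 pred=N actual=T -> ctr[0]=1
Ev 3: PC=4 idx=0 pred=N actual=T -> ctr[0]=2
Ev 4: PC=4 idx=0 pred=T actual=T -> ctr[0]=3
Ev 5: PC=7 idx=3 pred=N actual=N -> ctr[3]=0
Ev 6: PC=7 idx=3 pred=N actual=N -> ctr[3]=0
Ev 7: PC=3 idx=3 pred=N actual=T -> ctr[3]=1
Ev 8: PC=7 idx=3 pred=N actual=T -> ctr[3]=2
Ev 9: PC=3 idx=3 pred=T actual=T -> ctr[3]=3
Ev 10: PC=4 idx=0 pred=T actual=T -> ctr[0]=3
Ev 11: PC=3 idx=3 pred=T actual=T -> ctr[3]=3
Ev 12: PC=4 idx=0 pred=T actual=N -> ctr[0]=2

Answer: 2 0 0 3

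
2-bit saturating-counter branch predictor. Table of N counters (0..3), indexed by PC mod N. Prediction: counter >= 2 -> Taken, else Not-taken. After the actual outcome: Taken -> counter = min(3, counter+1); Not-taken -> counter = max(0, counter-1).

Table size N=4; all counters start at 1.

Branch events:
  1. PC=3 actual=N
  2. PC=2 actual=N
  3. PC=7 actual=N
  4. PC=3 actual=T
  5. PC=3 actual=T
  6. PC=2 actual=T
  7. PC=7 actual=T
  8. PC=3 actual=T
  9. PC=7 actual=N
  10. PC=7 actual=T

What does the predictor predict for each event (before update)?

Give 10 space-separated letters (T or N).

Answer: N N N N N N T T T T

Derivation:
Ev 1: PC=3 idx=3 pred=N actual=N -> ctr[3]=0
Ev 2: PC=2 idx=2 pred=N actual=N -> ctr[2]=0
Ev 3: PC=7 idx=3 pred=N actual=N -> ctr[3]=0
Ev 4: PC=3 idx=3 pred=N actual=T -> ctr[3]=1
Ev 5: PC=3 idx=3 pred=N actual=T -> ctr[3]=2
Ev 6: PC=2 idx=2 pred=N actual=T -> ctr[2]=1
Ev 7: PC=7 idx=3 pred=T actual=T -> ctr[3]=3
Ev 8: PC=3 idx=3 pred=T actual=T -> ctr[3]=3
Ev 9: PC=7 idx=3 pred=T actual=N -> ctr[3]=2
Ev 10: PC=7 idx=3 pred=T actual=T -> ctr[3]=3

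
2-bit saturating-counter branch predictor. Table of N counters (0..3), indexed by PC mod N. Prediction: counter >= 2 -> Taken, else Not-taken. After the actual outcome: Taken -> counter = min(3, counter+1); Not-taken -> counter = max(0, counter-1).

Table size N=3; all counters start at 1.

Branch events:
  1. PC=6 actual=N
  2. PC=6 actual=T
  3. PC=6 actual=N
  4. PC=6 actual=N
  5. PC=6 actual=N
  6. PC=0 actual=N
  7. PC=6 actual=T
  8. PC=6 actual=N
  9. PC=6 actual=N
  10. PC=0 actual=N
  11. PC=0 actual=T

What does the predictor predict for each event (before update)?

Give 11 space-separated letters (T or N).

Answer: N N N N N N N N N N N

Derivation:
Ev 1: PC=6 idx=0 pred=N actual=N -> ctr[0]=0
Ev 2: PC=6 idx=0 pred=N actual=T -> ctr[0]=1
Ev 3: PC=6 idx=0 pred=N actual=N -> ctr[0]=0
Ev 4: PC=6 idx=0 pred=N actual=N -> ctr[0]=0
Ev 5: PC=6 idx=0 pred=N actual=N -> ctr[0]=0
Ev 6: PC=0 idx=0 pred=N actual=N -> ctr[0]=0
Ev 7: PC=6 idx=0 pred=N actual=T -> ctr[0]=1
Ev 8: PC=6 idx=0 pred=N actual=N -> ctr[0]=0
Ev 9: PC=6 idx=0 pred=N actual=N -> ctr[0]=0
Ev 10: PC=0 idx=0 pred=N actual=N -> ctr[0]=0
Ev 11: PC=0 idx=0 pred=N actual=T -> ctr[0]=1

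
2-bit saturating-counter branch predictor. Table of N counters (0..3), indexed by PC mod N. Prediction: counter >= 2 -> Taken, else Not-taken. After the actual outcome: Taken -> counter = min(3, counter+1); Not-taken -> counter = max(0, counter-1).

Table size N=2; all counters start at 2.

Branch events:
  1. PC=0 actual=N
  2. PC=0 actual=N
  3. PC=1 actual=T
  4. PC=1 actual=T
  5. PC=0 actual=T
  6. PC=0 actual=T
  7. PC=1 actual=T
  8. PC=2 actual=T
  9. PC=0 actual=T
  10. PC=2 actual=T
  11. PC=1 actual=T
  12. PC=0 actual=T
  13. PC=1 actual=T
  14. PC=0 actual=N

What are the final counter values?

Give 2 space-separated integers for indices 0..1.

Ev 1: PC=0 idx=0 pred=T actual=N -> ctr[0]=1
Ev 2: PC=0 idx=0 pred=N actual=N -> ctr[0]=0
Ev 3: PC=1 idx=1 pred=T actual=T -> ctr[1]=3
Ev 4: PC=1 idx=1 pred=T actual=T -> ctr[1]=3
Ev 5: PC=0 idx=0 pred=N actual=T -> ctr[0]=1
Ev 6: PC=0 idx=0 pred=N actual=T -> ctr[0]=2
Ev 7: PC=1 idx=1 pred=T actual=T -> ctr[1]=3
Ev 8: PC=2 idx=0 pred=T actual=T -> ctr[0]=3
Ev 9: PC=0 idx=0 pred=T actual=T -> ctr[0]=3
Ev 10: PC=2 idx=0 pred=T actual=T -> ctr[0]=3
Ev 11: PC=1 idx=1 pred=T actual=T -> ctr[1]=3
Ev 12: PC=0 idx=0 pred=T actual=T -> ctr[0]=3
Ev 13: PC=1 idx=1 pred=T actual=T -> ctr[1]=3
Ev 14: PC=0 idx=0 pred=T actual=N -> ctr[0]=2

Answer: 2 3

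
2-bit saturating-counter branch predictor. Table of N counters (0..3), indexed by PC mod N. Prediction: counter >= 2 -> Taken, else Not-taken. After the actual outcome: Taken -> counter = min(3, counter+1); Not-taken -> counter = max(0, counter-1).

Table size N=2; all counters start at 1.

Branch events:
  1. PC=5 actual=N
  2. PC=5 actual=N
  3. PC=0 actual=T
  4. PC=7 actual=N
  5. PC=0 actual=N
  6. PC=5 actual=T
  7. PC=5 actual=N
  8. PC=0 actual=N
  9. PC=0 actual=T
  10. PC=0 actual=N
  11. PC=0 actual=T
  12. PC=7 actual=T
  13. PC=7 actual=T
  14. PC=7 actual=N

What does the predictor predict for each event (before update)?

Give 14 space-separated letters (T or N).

Answer: N N N N T N N N N N N N N T

Derivation:
Ev 1: PC=5 idx=1 pred=N actual=N -> ctr[1]=0
Ev 2: PC=5 idx=1 pred=N actual=N -> ctr[1]=0
Ev 3: PC=0 idx=0 pred=N actual=T -> ctr[0]=2
Ev 4: PC=7 idx=1 pred=N actual=N -> ctr[1]=0
Ev 5: PC=0 idx=0 pred=T actual=N -> ctr[0]=1
Ev 6: PC=5 idx=1 pred=N actual=T -> ctr[1]=1
Ev 7: PC=5 idx=1 pred=N actual=N -> ctr[1]=0
Ev 8: PC=0 idx=0 pred=N actual=N -> ctr[0]=0
Ev 9: PC=0 idx=0 pred=N actual=T -> ctr[0]=1
Ev 10: PC=0 idx=0 pred=N actual=N -> ctr[0]=0
Ev 11: PC=0 idx=0 pred=N actual=T -> ctr[0]=1
Ev 12: PC=7 idx=1 pred=N actual=T -> ctr[1]=1
Ev 13: PC=7 idx=1 pred=N actual=T -> ctr[1]=2
Ev 14: PC=7 idx=1 pred=T actual=N -> ctr[1]=1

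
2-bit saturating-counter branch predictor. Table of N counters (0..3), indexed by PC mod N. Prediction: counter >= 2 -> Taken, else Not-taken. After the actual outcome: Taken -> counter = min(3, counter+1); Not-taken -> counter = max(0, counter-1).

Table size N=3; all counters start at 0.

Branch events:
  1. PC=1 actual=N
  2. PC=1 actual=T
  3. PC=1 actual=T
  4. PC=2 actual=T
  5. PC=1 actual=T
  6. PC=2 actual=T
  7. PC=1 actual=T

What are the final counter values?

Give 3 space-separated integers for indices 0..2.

Answer: 0 3 2

Derivation:
Ev 1: PC=1 idx=1 pred=N actual=N -> ctr[1]=0
Ev 2: PC=1 idx=1 pred=N actual=T -> ctr[1]=1
Ev 3: PC=1 idx=1 pred=N actual=T -> ctr[1]=2
Ev 4: PC=2 idx=2 pred=N actual=T -> ctr[2]=1
Ev 5: PC=1 idx=1 pred=T actual=T -> ctr[1]=3
Ev 6: PC=2 idx=2 pred=N actual=T -> ctr[2]=2
Ev 7: PC=1 idx=1 pred=T actual=T -> ctr[1]=3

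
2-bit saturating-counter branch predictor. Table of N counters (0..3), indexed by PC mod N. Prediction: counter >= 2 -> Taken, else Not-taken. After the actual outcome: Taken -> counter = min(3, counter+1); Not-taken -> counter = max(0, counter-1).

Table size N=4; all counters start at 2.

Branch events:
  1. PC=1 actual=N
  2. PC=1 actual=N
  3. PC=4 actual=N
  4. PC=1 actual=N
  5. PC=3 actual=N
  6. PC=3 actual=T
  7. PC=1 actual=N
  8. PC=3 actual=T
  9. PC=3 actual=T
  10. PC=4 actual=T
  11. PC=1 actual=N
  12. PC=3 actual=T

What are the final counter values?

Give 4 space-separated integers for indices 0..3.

Ev 1: PC=1 idx=1 pred=T actual=N -> ctr[1]=1
Ev 2: PC=1 idx=1 pred=N actual=N -> ctr[1]=0
Ev 3: PC=4 idx=0 pred=T actual=N -> ctr[0]=1
Ev 4: PC=1 idx=1 pred=N actual=N -> ctr[1]=0
Ev 5: PC=3 idx=3 pred=T actual=N -> ctr[3]=1
Ev 6: PC=3 idx=3 pred=N actual=T -> ctr[3]=2
Ev 7: PC=1 idx=1 pred=N actual=N -> ctr[1]=0
Ev 8: PC=3 idx=3 pred=T actual=T -> ctr[3]=3
Ev 9: PC=3 idx=3 pred=T actual=T -> ctr[3]=3
Ev 10: PC=4 idx=0 pred=N actual=T -> ctr[0]=2
Ev 11: PC=1 idx=1 pred=N actual=N -> ctr[1]=0
Ev 12: PC=3 idx=3 pred=T actual=T -> ctr[3]=3

Answer: 2 0 2 3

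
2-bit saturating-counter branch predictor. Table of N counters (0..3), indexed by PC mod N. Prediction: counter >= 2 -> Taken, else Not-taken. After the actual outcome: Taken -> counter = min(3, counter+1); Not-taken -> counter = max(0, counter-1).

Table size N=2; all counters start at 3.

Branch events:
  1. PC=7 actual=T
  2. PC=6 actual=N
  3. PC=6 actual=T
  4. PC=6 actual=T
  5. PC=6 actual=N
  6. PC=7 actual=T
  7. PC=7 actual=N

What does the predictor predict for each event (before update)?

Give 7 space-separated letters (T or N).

Answer: T T T T T T T

Derivation:
Ev 1: PC=7 idx=1 pred=T actual=T -> ctr[1]=3
Ev 2: PC=6 idx=0 pred=T actual=N -> ctr[0]=2
Ev 3: PC=6 idx=0 pred=T actual=T -> ctr[0]=3
Ev 4: PC=6 idx=0 pred=T actual=T -> ctr[0]=3
Ev 5: PC=6 idx=0 pred=T actual=N -> ctr[0]=2
Ev 6: PC=7 idx=1 pred=T actual=T -> ctr[1]=3
Ev 7: PC=7 idx=1 pred=T actual=N -> ctr[1]=2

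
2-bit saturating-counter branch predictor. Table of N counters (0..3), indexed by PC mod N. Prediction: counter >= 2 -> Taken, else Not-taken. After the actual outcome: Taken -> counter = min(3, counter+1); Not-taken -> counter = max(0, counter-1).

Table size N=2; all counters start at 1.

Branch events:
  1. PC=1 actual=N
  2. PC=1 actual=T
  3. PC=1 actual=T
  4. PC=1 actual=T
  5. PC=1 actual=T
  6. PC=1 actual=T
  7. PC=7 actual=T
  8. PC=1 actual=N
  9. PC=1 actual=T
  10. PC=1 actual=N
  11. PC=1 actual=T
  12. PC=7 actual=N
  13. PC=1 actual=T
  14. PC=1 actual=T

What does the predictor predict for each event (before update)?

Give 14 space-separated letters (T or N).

Ev 1: PC=1 idx=1 pred=N actual=N -> ctr[1]=0
Ev 2: PC=1 idx=1 pred=N actual=T -> ctr[1]=1
Ev 3: PC=1 idx=1 pred=N actual=T -> ctr[1]=2
Ev 4: PC=1 idx=1 pred=T actual=T -> ctr[1]=3
Ev 5: PC=1 idx=1 pred=T actual=T -> ctr[1]=3
Ev 6: PC=1 idx=1 pred=T actual=T -> ctr[1]=3
Ev 7: PC=7 idx=1 pred=T actual=T -> ctr[1]=3
Ev 8: PC=1 idx=1 pred=T actual=N -> ctr[1]=2
Ev 9: PC=1 idx=1 pred=T actual=T -> ctr[1]=3
Ev 10: PC=1 idx=1 pred=T actual=N -> ctr[1]=2
Ev 11: PC=1 idx=1 pred=T actual=T -> ctr[1]=3
Ev 12: PC=7 idx=1 pred=T actual=N -> ctr[1]=2
Ev 13: PC=1 idx=1 pred=T actual=T -> ctr[1]=3
Ev 14: PC=1 idx=1 pred=T actual=T -> ctr[1]=3

Answer: N N N T T T T T T T T T T T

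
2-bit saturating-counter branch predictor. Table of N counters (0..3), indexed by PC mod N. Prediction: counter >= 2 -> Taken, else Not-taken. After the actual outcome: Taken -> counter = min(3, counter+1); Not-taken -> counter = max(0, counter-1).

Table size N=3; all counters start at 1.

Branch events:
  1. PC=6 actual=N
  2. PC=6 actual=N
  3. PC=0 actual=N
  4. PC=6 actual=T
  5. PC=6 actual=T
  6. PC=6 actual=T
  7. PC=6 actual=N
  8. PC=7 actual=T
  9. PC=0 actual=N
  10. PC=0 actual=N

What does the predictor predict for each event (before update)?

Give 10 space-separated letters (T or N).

Answer: N N N N N T T N T N

Derivation:
Ev 1: PC=6 idx=0 pred=N actual=N -> ctr[0]=0
Ev 2: PC=6 idx=0 pred=N actual=N -> ctr[0]=0
Ev 3: PC=0 idx=0 pred=N actual=N -> ctr[0]=0
Ev 4: PC=6 idx=0 pred=N actual=T -> ctr[0]=1
Ev 5: PC=6 idx=0 pred=N actual=T -> ctr[0]=2
Ev 6: PC=6 idx=0 pred=T actual=T -> ctr[0]=3
Ev 7: PC=6 idx=0 pred=T actual=N -> ctr[0]=2
Ev 8: PC=7 idx=1 pred=N actual=T -> ctr[1]=2
Ev 9: PC=0 idx=0 pred=T actual=N -> ctr[0]=1
Ev 10: PC=0 idx=0 pred=N actual=N -> ctr[0]=0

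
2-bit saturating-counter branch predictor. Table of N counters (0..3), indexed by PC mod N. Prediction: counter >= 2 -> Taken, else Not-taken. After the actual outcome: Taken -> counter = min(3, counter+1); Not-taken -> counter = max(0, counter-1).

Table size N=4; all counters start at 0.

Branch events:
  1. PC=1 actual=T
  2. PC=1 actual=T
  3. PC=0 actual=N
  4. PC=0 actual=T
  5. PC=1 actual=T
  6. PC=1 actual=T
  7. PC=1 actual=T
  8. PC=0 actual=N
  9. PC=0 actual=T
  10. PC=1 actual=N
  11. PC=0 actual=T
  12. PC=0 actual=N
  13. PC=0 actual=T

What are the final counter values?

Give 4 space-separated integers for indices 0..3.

Answer: 2 2 0 0

Derivation:
Ev 1: PC=1 idx=1 pred=N actual=T -> ctr[1]=1
Ev 2: PC=1 idx=1 pred=N actual=T -> ctr[1]=2
Ev 3: PC=0 idx=0 pred=N actual=N -> ctr[0]=0
Ev 4: PC=0 idx=0 pred=N actual=T -> ctr[0]=1
Ev 5: PC=1 idx=1 pred=T actual=T -> ctr[1]=3
Ev 6: PC=1 idx=1 pred=T actual=T -> ctr[1]=3
Ev 7: PC=1 idx=1 pred=T actual=T -> ctr[1]=3
Ev 8: PC=0 idx=0 pred=N actual=N -> ctr[0]=0
Ev 9: PC=0 idx=0 pred=N actual=T -> ctr[0]=1
Ev 10: PC=1 idx=1 pred=T actual=N -> ctr[1]=2
Ev 11: PC=0 idx=0 pred=N actual=T -> ctr[0]=2
Ev 12: PC=0 idx=0 pred=T actual=N -> ctr[0]=1
Ev 13: PC=0 idx=0 pred=N actual=T -> ctr[0]=2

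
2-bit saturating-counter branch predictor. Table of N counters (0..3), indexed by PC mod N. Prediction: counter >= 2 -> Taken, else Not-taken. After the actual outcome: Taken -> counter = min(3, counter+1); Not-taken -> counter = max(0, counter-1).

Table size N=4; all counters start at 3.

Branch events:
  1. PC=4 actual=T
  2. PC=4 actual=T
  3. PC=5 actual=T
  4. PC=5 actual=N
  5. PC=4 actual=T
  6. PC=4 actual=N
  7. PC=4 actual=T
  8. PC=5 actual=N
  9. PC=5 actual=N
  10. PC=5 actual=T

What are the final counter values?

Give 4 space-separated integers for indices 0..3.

Ev 1: PC=4 idx=0 pred=T actual=T -> ctr[0]=3
Ev 2: PC=4 idx=0 pred=T actual=T -> ctr[0]=3
Ev 3: PC=5 idx=1 pred=T actual=T -> ctr[1]=3
Ev 4: PC=5 idx=1 pred=T actual=N -> ctr[1]=2
Ev 5: PC=4 idx=0 pred=T actual=T -> ctr[0]=3
Ev 6: PC=4 idx=0 pred=T actual=N -> ctr[0]=2
Ev 7: PC=4 idx=0 pred=T actual=T -> ctr[0]=3
Ev 8: PC=5 idx=1 pred=T actual=N -> ctr[1]=1
Ev 9: PC=5 idx=1 pred=N actual=N -> ctr[1]=0
Ev 10: PC=5 idx=1 pred=N actual=T -> ctr[1]=1

Answer: 3 1 3 3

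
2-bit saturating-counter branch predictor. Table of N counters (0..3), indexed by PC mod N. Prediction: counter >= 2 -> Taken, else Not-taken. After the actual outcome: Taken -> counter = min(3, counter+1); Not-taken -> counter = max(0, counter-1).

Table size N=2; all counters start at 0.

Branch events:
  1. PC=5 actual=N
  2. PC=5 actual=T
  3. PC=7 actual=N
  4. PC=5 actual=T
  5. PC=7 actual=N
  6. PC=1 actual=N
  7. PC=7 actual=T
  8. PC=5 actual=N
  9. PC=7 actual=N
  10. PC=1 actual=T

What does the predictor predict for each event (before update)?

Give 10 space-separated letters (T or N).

Answer: N N N N N N N N N N

Derivation:
Ev 1: PC=5 idx=1 pred=N actual=N -> ctr[1]=0
Ev 2: PC=5 idx=1 pred=N actual=T -> ctr[1]=1
Ev 3: PC=7 idx=1 pred=N actual=N -> ctr[1]=0
Ev 4: PC=5 idx=1 pred=N actual=T -> ctr[1]=1
Ev 5: PC=7 idx=1 pred=N actual=N -> ctr[1]=0
Ev 6: PC=1 idx=1 pred=N actual=N -> ctr[1]=0
Ev 7: PC=7 idx=1 pred=N actual=T -> ctr[1]=1
Ev 8: PC=5 idx=1 pred=N actual=N -> ctr[1]=0
Ev 9: PC=7 idx=1 pred=N actual=N -> ctr[1]=0
Ev 10: PC=1 idx=1 pred=N actual=T -> ctr[1]=1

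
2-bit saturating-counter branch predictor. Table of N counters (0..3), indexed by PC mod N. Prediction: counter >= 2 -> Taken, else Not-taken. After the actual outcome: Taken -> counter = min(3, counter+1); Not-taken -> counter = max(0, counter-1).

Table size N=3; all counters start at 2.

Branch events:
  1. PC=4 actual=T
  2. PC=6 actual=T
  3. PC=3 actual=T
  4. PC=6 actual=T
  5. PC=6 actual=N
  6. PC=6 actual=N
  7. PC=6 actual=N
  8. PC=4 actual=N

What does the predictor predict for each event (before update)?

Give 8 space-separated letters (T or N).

Ev 1: PC=4 idx=1 pred=T actual=T -> ctr[1]=3
Ev 2: PC=6 idx=0 pred=T actual=T -> ctr[0]=3
Ev 3: PC=3 idx=0 pred=T actual=T -> ctr[0]=3
Ev 4: PC=6 idx=0 pred=T actual=T -> ctr[0]=3
Ev 5: PC=6 idx=0 pred=T actual=N -> ctr[0]=2
Ev 6: PC=6 idx=0 pred=T actual=N -> ctr[0]=1
Ev 7: PC=6 idx=0 pred=N actual=N -> ctr[0]=0
Ev 8: PC=4 idx=1 pred=T actual=N -> ctr[1]=2

Answer: T T T T T T N T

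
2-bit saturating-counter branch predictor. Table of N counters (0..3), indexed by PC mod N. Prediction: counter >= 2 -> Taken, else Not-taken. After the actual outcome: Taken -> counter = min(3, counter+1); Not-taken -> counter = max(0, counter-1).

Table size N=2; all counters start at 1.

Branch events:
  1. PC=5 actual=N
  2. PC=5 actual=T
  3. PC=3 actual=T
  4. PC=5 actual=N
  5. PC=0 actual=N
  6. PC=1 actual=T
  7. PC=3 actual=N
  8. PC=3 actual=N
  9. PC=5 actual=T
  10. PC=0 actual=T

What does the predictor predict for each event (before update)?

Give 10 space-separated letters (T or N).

Answer: N N N T N N T N N N

Derivation:
Ev 1: PC=5 idx=1 pred=N actual=N -> ctr[1]=0
Ev 2: PC=5 idx=1 pred=N actual=T -> ctr[1]=1
Ev 3: PC=3 idx=1 pred=N actual=T -> ctr[1]=2
Ev 4: PC=5 idx=1 pred=T actual=N -> ctr[1]=1
Ev 5: PC=0 idx=0 pred=N actual=N -> ctr[0]=0
Ev 6: PC=1 idx=1 pred=N actual=T -> ctr[1]=2
Ev 7: PC=3 idx=1 pred=T actual=N -> ctr[1]=1
Ev 8: PC=3 idx=1 pred=N actual=N -> ctr[1]=0
Ev 9: PC=5 idx=1 pred=N actual=T -> ctr[1]=1
Ev 10: PC=0 idx=0 pred=N actual=T -> ctr[0]=1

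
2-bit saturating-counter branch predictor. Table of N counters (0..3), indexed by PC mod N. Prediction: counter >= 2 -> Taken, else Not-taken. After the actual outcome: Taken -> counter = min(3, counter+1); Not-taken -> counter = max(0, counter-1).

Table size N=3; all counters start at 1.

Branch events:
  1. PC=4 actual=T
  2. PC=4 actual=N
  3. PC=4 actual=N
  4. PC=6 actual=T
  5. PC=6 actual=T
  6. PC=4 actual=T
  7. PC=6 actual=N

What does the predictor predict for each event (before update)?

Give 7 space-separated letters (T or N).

Ev 1: PC=4 idx=1 pred=N actual=T -> ctr[1]=2
Ev 2: PC=4 idx=1 pred=T actual=N -> ctr[1]=1
Ev 3: PC=4 idx=1 pred=N actual=N -> ctr[1]=0
Ev 4: PC=6 idx=0 pred=N actual=T -> ctr[0]=2
Ev 5: PC=6 idx=0 pred=T actual=T -> ctr[0]=3
Ev 6: PC=4 idx=1 pred=N actual=T -> ctr[1]=1
Ev 7: PC=6 idx=0 pred=T actual=N -> ctr[0]=2

Answer: N T N N T N T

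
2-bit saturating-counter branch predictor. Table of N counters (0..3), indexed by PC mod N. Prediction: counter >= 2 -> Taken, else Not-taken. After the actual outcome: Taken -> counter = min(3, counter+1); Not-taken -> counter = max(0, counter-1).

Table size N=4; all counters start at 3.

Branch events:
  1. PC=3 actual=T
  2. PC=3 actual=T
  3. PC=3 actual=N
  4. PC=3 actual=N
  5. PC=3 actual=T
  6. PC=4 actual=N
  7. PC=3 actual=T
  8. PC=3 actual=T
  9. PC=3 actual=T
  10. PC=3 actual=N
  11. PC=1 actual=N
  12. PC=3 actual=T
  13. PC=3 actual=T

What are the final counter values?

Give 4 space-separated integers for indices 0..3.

Ev 1: PC=3 idx=3 pred=T actual=T -> ctr[3]=3
Ev 2: PC=3 idx=3 pred=T actual=T -> ctr[3]=3
Ev 3: PC=3 idx=3 pred=T actual=N -> ctr[3]=2
Ev 4: PC=3 idx=3 pred=T actual=N -> ctr[3]=1
Ev 5: PC=3 idx=3 pred=N actual=T -> ctr[3]=2
Ev 6: PC=4 idx=0 pred=T actual=N -> ctr[0]=2
Ev 7: PC=3 idx=3 pred=T actual=T -> ctr[3]=3
Ev 8: PC=3 idx=3 pred=T actual=T -> ctr[3]=3
Ev 9: PC=3 idx=3 pred=T actual=T -> ctr[3]=3
Ev 10: PC=3 idx=3 pred=T actual=N -> ctr[3]=2
Ev 11: PC=1 idx=1 pred=T actual=N -> ctr[1]=2
Ev 12: PC=3 idx=3 pred=T actual=T -> ctr[3]=3
Ev 13: PC=3 idx=3 pred=T actual=T -> ctr[3]=3

Answer: 2 2 3 3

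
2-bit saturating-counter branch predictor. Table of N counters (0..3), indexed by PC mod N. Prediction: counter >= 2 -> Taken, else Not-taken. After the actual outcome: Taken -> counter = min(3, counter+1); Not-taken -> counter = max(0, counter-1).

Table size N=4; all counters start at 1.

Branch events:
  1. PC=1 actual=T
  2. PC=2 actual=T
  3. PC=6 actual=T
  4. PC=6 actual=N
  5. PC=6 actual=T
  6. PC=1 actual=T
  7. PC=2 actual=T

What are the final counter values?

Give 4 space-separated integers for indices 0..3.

Ev 1: PC=1 idx=1 pred=N actual=T -> ctr[1]=2
Ev 2: PC=2 idx=2 pred=N actual=T -> ctr[2]=2
Ev 3: PC=6 idx=2 pred=T actual=T -> ctr[2]=3
Ev 4: PC=6 idx=2 pred=T actual=N -> ctr[2]=2
Ev 5: PC=6 idx=2 pred=T actual=T -> ctr[2]=3
Ev 6: PC=1 idx=1 pred=T actual=T -> ctr[1]=3
Ev 7: PC=2 idx=2 pred=T actual=T -> ctr[2]=3

Answer: 1 3 3 1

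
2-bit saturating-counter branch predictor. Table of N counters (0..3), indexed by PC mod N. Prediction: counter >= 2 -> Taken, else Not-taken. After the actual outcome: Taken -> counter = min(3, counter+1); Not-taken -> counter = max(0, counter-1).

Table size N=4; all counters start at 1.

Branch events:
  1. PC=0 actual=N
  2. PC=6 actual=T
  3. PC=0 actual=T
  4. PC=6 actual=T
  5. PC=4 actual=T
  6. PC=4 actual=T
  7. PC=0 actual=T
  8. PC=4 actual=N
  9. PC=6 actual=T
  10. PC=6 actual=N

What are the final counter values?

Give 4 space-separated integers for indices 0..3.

Ev 1: PC=0 idx=0 pred=N actual=N -> ctr[0]=0
Ev 2: PC=6 idx=2 pred=N actual=T -> ctr[2]=2
Ev 3: PC=0 idx=0 pred=N actual=T -> ctr[0]=1
Ev 4: PC=6 idx=2 pred=T actual=T -> ctr[2]=3
Ev 5: PC=4 idx=0 pred=N actual=T -> ctr[0]=2
Ev 6: PC=4 idx=0 pred=T actual=T -> ctr[0]=3
Ev 7: PC=0 idx=0 pred=T actual=T -> ctr[0]=3
Ev 8: PC=4 idx=0 pred=T actual=N -> ctr[0]=2
Ev 9: PC=6 idx=2 pred=T actual=T -> ctr[2]=3
Ev 10: PC=6 idx=2 pred=T actual=N -> ctr[2]=2

Answer: 2 1 2 1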